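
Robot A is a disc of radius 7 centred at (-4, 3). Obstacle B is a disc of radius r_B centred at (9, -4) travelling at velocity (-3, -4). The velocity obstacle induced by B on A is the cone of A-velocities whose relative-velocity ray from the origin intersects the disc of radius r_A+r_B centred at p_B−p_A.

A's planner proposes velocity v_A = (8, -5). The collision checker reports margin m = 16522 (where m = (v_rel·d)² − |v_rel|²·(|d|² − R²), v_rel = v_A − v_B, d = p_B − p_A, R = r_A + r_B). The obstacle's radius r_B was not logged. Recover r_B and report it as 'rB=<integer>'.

m = 16522
d = (13, -7);  v_rel = (11, -1),  |v_rel|² = 122
v_rel×d = (11)·(-7) − (-1)·(13) = -64
since m = R²·122 − (-64)²:  R² = (4096 + 16522) / 122 = 169
R = √169 = 13  ⇒  r_B = 13 − 7 = 6

rB=6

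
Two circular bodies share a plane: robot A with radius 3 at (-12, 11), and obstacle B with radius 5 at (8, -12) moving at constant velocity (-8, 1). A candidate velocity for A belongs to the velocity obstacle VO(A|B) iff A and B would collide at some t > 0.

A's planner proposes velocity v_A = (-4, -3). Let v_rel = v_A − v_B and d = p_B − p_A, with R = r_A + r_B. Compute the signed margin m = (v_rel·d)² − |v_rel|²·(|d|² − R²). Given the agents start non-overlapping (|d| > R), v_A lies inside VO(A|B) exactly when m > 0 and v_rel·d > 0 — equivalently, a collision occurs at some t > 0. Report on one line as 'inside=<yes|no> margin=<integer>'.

d = (20, -23),  |d|² = 929;  R = 3+5 = 8,  c = 929−8² = 865
v_rel = (4, -4),  |v_rel|² = 32;  v_rel·d = (4)·(20) + (-4)·(-23) = 172
32·t² − 344·t + 865 = 0  ⇒  m = 172² − 32·865 = 1904
m = 1904 > 0,  v_rel·d = 172 > 0  ⇒  inside

inside=yes margin=1904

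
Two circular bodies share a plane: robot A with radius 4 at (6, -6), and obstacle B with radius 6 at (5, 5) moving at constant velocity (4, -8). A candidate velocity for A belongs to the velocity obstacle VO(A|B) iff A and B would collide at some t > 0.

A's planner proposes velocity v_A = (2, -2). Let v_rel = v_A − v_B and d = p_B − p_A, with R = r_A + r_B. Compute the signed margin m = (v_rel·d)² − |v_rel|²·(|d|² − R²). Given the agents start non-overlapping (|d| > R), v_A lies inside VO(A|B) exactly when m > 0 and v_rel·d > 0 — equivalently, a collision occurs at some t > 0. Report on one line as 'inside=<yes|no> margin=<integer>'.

d = (-1, 11),  |d|² = 122;  R = 4+6 = 10,  c = 122−10² = 22
v_rel = (-2, 6),  |v_rel|² = 40;  v_rel·d = (-2)·(-1) + (6)·(11) = 68
40·t² − 136·t + 22 = 0  ⇒  m = 68² − 40·22 = 3744
m = 3744 > 0,  v_rel·d = 68 > 0  ⇒  inside

inside=yes margin=3744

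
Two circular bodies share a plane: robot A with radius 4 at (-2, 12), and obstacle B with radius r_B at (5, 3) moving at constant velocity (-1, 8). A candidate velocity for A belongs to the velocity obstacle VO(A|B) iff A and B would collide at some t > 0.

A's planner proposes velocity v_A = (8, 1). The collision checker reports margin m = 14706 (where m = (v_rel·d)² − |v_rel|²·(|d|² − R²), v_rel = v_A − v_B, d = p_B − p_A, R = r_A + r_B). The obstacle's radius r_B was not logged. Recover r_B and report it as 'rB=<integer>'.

m = 14706
d = (7, -9);  v_rel = (9, -7),  |v_rel|² = 130
v_rel×d = (9)·(-9) − (-7)·(7) = -32
since m = R²·130 − (-32)²:  R² = (1024 + 14706) / 130 = 121
R = √121 = 11  ⇒  r_B = 11 − 4 = 7

rB=7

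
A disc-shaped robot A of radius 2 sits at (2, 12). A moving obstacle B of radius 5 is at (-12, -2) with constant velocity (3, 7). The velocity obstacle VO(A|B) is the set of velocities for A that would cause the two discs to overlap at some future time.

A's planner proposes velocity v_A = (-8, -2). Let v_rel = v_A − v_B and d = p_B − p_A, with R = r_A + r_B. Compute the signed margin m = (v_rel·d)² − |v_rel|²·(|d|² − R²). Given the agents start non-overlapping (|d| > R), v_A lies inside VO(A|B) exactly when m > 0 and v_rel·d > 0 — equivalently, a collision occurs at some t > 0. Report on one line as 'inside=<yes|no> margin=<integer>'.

d = (-14, -14),  |d|² = 392;  R = 2+5 = 7,  c = 392−7² = 343
v_rel = (-11, -9),  |v_rel|² = 202;  v_rel·d = (-11)·(-14) + (-9)·(-14) = 280
202·t² − 560·t + 343 = 0  ⇒  m = 280² − 202·343 = 9114
m = 9114 > 0,  v_rel·d = 280 > 0  ⇒  inside

inside=yes margin=9114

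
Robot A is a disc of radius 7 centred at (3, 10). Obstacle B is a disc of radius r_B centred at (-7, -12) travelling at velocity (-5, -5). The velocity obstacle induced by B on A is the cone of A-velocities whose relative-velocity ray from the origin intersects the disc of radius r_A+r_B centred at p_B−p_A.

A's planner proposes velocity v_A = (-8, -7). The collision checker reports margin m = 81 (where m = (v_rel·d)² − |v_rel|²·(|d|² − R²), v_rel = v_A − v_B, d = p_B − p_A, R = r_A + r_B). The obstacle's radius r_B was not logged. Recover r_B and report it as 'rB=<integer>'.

m = 81
d = (-10, -22);  v_rel = (-3, -2),  |v_rel|² = 13
v_rel×d = (-3)·(-22) − (-2)·(-10) = 46
since m = R²·13 − 46²:  R² = (2116 + 81) / 13 = 169
R = √169 = 13  ⇒  r_B = 13 − 7 = 6

rB=6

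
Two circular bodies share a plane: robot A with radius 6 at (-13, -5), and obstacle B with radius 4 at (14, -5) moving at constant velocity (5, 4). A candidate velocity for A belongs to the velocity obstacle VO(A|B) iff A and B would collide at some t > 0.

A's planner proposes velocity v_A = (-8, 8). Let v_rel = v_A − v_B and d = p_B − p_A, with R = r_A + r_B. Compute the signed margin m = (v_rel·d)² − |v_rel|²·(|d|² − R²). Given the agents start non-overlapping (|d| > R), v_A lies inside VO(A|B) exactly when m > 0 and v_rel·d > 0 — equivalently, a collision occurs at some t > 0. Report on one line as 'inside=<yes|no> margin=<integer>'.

d = (27, 0),  |d|² = 729;  R = 6+4 = 10,  c = 729−10² = 629
v_rel = (-13, 4),  |v_rel|² = 185;  v_rel·d = (-13)·(27) + (4)·(0) = -351
185·t² + 702·t + 629 = 0  ⇒  m = (-351)² − 185·629 = 6836
m = 6836 > 0,  v_rel·d = -351 < 0  ⇒  outside

inside=no margin=6836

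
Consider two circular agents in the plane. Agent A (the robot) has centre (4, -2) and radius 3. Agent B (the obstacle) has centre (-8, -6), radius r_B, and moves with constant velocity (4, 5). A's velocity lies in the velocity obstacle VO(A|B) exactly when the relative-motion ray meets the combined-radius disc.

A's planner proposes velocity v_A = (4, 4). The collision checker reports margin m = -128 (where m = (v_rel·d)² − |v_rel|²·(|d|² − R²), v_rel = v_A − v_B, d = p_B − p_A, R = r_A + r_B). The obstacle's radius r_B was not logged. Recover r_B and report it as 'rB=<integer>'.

m = -128
d = (-12, -4);  v_rel = (0, -1),  |v_rel|² = 1
v_rel×d = (0)·(-4) − (-1)·(-12) = -12
since m = R²·1 − (-12)²:  R² = (144 + -128) / 1 = 16
R = √16 = 4  ⇒  r_B = 4 − 3 = 1

rB=1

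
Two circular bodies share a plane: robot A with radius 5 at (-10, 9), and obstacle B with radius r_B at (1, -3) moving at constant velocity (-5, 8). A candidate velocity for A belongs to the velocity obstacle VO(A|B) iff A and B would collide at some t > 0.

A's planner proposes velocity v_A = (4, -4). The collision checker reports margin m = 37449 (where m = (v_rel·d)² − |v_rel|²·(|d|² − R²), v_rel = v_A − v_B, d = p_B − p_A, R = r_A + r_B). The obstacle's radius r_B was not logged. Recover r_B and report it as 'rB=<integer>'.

m = 37449
d = (11, -12);  v_rel = (9, -12),  |v_rel|² = 225
v_rel×d = (9)·(-12) − (-12)·(11) = 24
since m = R²·225 − 24²:  R² = (576 + 37449) / 225 = 169
R = √169 = 13  ⇒  r_B = 13 − 5 = 8

rB=8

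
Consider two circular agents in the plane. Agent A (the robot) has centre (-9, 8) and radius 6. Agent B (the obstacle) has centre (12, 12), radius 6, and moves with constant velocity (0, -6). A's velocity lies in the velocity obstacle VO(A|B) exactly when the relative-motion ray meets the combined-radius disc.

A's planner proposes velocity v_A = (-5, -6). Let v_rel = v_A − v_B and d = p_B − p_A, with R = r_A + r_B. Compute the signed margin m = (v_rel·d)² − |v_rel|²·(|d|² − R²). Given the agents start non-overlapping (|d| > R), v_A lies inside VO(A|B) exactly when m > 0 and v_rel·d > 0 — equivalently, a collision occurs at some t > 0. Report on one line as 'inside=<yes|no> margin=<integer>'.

d = (21, 4),  |d|² = 457;  R = 6+6 = 12,  c = 457−12² = 313
v_rel = (-5, 0),  |v_rel|² = 25;  v_rel·d = (-5)·(21) + (0)·(4) = -105
25·t² + 210·t + 313 = 0  ⇒  m = (-105)² − 25·313 = 3200
m = 3200 > 0,  v_rel·d = -105 < 0  ⇒  outside

inside=no margin=3200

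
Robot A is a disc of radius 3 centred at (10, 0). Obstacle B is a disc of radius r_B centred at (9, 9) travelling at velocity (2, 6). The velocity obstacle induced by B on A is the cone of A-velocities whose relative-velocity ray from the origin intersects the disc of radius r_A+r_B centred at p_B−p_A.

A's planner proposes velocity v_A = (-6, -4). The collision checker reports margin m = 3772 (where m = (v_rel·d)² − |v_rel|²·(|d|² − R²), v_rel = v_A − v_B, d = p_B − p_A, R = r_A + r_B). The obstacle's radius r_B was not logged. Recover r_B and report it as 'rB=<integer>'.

m = 3772
d = (-1, 9);  v_rel = (-8, -10),  |v_rel|² = 164
v_rel×d = (-8)·(9) − (-10)·(-1) = -82
since m = R²·164 − (-82)²:  R² = (6724 + 3772) / 164 = 64
R = √64 = 8  ⇒  r_B = 8 − 3 = 5

rB=5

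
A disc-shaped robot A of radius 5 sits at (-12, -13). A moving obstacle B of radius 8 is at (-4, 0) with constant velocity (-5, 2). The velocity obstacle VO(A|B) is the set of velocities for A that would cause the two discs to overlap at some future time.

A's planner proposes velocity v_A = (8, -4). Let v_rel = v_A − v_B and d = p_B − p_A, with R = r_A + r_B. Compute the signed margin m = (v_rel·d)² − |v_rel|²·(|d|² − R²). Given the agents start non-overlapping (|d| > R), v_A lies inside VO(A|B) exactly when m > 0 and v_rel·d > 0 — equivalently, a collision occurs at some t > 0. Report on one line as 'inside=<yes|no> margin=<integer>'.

d = (8, 13),  |d|² = 233;  R = 5+8 = 13,  c = 233−13² = 64
v_rel = (13, -6),  |v_rel|² = 205;  v_rel·d = (13)·(8) + (-6)·(13) = 26
205·t² − 52·t + 64 = 0  ⇒  m = 26² − 205·64 = -12444
m = -12444 < 0,  v_rel·d = 26 > 0  ⇒  outside

inside=no margin=-12444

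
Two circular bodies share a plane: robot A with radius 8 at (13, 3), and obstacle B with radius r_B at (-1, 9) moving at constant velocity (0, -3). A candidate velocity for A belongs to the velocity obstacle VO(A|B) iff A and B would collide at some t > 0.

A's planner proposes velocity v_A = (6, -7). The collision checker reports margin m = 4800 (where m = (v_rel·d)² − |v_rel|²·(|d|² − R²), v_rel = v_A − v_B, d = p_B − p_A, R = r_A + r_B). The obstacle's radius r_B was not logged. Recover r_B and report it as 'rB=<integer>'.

m = 4800
d = (-14, 6);  v_rel = (6, -4),  |v_rel|² = 52
v_rel×d = (6)·(6) − (-4)·(-14) = -20
since m = R²·52 − (-20)²:  R² = (400 + 4800) / 52 = 100
R = √100 = 10  ⇒  r_B = 10 − 8 = 2

rB=2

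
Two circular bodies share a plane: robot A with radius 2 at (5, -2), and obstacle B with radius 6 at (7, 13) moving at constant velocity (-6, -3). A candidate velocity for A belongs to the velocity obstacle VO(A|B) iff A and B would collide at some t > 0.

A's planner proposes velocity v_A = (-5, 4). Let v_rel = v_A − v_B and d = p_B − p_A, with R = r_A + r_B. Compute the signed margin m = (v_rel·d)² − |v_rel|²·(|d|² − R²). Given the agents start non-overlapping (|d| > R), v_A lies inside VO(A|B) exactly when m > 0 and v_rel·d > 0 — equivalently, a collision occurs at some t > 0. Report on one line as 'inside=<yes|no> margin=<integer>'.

d = (2, 15),  |d|² = 229;  R = 2+6 = 8,  c = 229−8² = 165
v_rel = (1, 7),  |v_rel|² = 50;  v_rel·d = (1)·(2) + (7)·(15) = 107
50·t² − 214·t + 165 = 0  ⇒  m = 107² − 50·165 = 3199
m = 3199 > 0,  v_rel·d = 107 > 0  ⇒  inside

inside=yes margin=3199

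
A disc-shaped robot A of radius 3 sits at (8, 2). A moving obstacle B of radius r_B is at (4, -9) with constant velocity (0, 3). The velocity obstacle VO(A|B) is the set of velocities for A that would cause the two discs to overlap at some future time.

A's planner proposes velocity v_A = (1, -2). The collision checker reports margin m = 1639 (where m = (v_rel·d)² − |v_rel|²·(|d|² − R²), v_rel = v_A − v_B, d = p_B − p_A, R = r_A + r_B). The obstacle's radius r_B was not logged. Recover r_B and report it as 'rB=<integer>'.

m = 1639
d = (-4, -11);  v_rel = (1, -5),  |v_rel|² = 26
v_rel×d = (1)·(-11) − (-5)·(-4) = -31
since m = R²·26 − (-31)²:  R² = (961 + 1639) / 26 = 100
R = √100 = 10  ⇒  r_B = 10 − 3 = 7

rB=7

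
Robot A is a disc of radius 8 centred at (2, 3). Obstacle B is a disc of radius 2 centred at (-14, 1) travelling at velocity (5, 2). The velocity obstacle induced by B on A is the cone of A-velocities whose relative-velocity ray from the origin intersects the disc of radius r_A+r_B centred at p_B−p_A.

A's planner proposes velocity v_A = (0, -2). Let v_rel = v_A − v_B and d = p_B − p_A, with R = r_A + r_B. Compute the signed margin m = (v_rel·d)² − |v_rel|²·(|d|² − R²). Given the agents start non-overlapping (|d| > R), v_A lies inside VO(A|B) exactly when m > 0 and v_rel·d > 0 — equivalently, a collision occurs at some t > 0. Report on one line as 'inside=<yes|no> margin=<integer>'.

d = (-16, -2),  |d|² = 260;  R = 8+2 = 10,  c = 260−10² = 160
v_rel = (-5, -4),  |v_rel|² = 41;  v_rel·d = (-5)·(-16) + (-4)·(-2) = 88
41·t² − 176·t + 160 = 0  ⇒  m = 88² − 41·160 = 1184
m = 1184 > 0,  v_rel·d = 88 > 0  ⇒  inside

inside=yes margin=1184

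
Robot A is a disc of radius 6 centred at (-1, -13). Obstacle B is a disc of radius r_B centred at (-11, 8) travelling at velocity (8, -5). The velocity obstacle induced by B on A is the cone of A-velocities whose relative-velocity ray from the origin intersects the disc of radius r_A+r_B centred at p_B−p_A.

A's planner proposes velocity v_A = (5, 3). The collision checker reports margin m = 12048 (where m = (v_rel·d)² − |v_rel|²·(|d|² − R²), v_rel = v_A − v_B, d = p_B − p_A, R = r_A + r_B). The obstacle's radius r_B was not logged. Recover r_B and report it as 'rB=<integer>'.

m = 12048
d = (-10, 21);  v_rel = (-3, 8),  |v_rel|² = 73
v_rel×d = (-3)·(21) − (8)·(-10) = 17
since m = R²·73 − 17²:  R² = (289 + 12048) / 73 = 169
R = √169 = 13  ⇒  r_B = 13 − 6 = 7

rB=7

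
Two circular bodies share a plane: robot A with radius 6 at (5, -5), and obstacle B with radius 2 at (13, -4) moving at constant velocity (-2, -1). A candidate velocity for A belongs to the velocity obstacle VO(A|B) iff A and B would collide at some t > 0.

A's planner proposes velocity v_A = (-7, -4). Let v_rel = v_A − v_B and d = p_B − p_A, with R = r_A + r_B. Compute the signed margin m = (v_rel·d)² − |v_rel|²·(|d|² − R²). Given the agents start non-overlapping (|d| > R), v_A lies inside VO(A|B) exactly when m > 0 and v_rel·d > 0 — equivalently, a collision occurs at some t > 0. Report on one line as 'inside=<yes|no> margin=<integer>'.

d = (8, 1),  |d|² = 65;  R = 6+2 = 8,  c = 65−8² = 1
v_rel = (-5, -3),  |v_rel|² = 34;  v_rel·d = (-5)·(8) + (-3)·(1) = -43
34·t² + 86·t + 1 = 0  ⇒  m = (-43)² − 34·1 = 1815
m = 1815 > 0,  v_rel·d = -43 < 0  ⇒  outside

inside=no margin=1815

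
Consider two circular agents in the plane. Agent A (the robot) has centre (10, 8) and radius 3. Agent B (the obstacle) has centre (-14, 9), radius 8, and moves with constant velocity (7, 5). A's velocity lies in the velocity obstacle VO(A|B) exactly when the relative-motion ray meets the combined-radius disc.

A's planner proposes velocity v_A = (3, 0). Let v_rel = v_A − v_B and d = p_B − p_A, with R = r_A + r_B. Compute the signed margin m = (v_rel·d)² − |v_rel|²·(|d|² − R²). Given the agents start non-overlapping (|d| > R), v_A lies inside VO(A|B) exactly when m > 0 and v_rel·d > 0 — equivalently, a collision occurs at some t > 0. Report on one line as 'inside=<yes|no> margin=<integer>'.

d = (-24, 1),  |d|² = 577;  R = 3+8 = 11,  c = 577−11² = 456
v_rel = (-4, -5),  |v_rel|² = 41;  v_rel·d = (-4)·(-24) + (-5)·(1) = 91
41·t² − 182·t + 456 = 0  ⇒  m = 91² − 41·456 = -10415
m = -10415 < 0,  v_rel·d = 91 > 0  ⇒  outside

inside=no margin=-10415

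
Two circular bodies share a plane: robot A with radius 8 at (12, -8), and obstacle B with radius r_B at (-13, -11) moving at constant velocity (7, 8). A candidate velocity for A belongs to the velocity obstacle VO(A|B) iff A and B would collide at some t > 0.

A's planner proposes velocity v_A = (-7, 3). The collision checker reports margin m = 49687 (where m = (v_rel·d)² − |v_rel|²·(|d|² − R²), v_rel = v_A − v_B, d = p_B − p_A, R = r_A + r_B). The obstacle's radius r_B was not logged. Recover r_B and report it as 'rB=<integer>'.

m = 49687
d = (-25, -3);  v_rel = (-14, -5),  |v_rel|² = 221
v_rel×d = (-14)·(-3) − (-5)·(-25) = -83
since m = R²·221 − (-83)²:  R² = (6889 + 49687) / 221 = 256
R = √256 = 16  ⇒  r_B = 16 − 8 = 8

rB=8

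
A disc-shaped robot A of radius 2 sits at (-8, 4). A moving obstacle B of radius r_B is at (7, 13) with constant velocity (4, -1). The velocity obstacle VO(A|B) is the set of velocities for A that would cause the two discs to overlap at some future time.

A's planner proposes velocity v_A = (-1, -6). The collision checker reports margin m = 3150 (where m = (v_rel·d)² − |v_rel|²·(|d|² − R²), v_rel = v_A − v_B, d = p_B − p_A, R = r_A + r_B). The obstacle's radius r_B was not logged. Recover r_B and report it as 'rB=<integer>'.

m = 3150
d = (15, 9);  v_rel = (-5, -5),  |v_rel|² = 50
v_rel×d = (-5)·(9) − (-5)·(15) = 30
since m = R²·50 − 30²:  R² = (900 + 3150) / 50 = 81
R = √81 = 9  ⇒  r_B = 9 − 2 = 7

rB=7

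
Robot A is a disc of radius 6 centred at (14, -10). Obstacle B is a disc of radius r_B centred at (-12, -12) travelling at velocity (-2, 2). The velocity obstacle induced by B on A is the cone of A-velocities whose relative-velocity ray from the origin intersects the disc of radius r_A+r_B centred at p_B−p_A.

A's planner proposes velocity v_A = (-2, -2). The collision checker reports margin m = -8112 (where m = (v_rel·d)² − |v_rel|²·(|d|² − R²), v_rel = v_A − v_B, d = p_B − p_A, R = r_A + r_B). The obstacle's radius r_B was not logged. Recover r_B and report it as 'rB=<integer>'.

m = -8112
d = (-26, -2);  v_rel = (0, -4),  |v_rel|² = 16
v_rel×d = (0)·(-2) − (-4)·(-26) = -104
since m = R²·16 − (-104)²:  R² = (10816 + -8112) / 16 = 169
R = √169 = 13  ⇒  r_B = 13 − 6 = 7

rB=7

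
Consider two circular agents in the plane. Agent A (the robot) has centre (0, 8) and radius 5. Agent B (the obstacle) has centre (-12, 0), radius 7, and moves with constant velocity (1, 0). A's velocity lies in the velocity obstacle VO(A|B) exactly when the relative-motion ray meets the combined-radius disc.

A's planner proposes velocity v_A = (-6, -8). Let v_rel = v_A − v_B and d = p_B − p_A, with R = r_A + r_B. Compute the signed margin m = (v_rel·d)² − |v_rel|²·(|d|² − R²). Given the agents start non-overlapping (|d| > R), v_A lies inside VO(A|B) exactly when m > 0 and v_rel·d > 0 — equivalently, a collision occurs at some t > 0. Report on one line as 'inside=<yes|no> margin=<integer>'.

d = (-12, -8),  |d|² = 208;  R = 5+7 = 12,  c = 208−12² = 64
v_rel = (-7, -8),  |v_rel|² = 113;  v_rel·d = (-7)·(-12) + (-8)·(-8) = 148
113·t² − 296·t + 64 = 0  ⇒  m = 148² − 113·64 = 14672
m = 14672 > 0,  v_rel·d = 148 > 0  ⇒  inside

inside=yes margin=14672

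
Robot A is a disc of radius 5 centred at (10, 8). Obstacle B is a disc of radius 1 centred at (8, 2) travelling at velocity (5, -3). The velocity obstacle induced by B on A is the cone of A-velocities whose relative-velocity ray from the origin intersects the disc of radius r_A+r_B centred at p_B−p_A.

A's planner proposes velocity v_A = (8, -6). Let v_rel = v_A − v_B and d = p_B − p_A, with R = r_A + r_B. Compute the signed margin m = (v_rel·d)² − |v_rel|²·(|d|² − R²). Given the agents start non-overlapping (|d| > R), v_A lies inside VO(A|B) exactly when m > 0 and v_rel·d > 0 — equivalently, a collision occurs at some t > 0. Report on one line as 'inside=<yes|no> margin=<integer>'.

d = (-2, -6),  |d|² = 40;  R = 5+1 = 6,  c = 40−6² = 4
v_rel = (3, -3),  |v_rel|² = 18;  v_rel·d = (3)·(-2) + (-3)·(-6) = 12
18·t² − 24·t + 4 = 0  ⇒  m = 12² − 18·4 = 72
m = 72 > 0,  v_rel·d = 12 > 0  ⇒  inside

inside=yes margin=72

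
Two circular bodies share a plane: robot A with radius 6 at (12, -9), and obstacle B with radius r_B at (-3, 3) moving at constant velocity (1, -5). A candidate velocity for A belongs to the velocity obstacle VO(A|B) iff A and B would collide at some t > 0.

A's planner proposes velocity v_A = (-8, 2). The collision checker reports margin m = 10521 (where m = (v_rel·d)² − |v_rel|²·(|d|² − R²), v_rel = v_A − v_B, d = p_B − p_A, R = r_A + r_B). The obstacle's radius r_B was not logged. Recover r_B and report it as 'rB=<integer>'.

m = 10521
d = (-15, 12);  v_rel = (-9, 7),  |v_rel|² = 130
v_rel×d = (-9)·(12) − (7)·(-15) = -3
since m = R²·130 − (-3)²:  R² = (9 + 10521) / 130 = 81
R = √81 = 9  ⇒  r_B = 9 − 6 = 3

rB=3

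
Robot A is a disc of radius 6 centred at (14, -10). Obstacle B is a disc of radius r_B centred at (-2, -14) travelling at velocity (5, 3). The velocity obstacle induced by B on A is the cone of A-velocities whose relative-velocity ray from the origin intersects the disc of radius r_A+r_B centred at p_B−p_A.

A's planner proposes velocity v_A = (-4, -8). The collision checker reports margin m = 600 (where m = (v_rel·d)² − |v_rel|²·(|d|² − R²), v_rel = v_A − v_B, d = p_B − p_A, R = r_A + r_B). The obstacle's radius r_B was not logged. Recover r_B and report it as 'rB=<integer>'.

m = 600
d = (-16, -4);  v_rel = (-9, -11),  |v_rel|² = 202
v_rel×d = (-9)·(-4) − (-11)·(-16) = -140
since m = R²·202 − (-140)²:  R² = (19600 + 600) / 202 = 100
R = √100 = 10  ⇒  r_B = 10 − 6 = 4

rB=4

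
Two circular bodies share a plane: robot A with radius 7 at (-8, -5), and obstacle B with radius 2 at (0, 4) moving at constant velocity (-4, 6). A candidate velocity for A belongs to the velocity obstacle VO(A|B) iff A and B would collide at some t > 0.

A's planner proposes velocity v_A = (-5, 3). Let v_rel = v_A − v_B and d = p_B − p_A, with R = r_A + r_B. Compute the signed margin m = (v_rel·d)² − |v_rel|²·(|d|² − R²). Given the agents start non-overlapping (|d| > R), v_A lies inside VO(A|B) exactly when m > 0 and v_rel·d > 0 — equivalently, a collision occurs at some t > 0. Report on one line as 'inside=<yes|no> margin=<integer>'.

d = (8, 9),  |d|² = 145;  R = 7+2 = 9,  c = 145−9² = 64
v_rel = (-1, -3),  |v_rel|² = 10;  v_rel·d = (-1)·(8) + (-3)·(9) = -35
10·t² + 70·t + 64 = 0  ⇒  m = (-35)² − 10·64 = 585
m = 585 > 0,  v_rel·d = -35 < 0  ⇒  outside

inside=no margin=585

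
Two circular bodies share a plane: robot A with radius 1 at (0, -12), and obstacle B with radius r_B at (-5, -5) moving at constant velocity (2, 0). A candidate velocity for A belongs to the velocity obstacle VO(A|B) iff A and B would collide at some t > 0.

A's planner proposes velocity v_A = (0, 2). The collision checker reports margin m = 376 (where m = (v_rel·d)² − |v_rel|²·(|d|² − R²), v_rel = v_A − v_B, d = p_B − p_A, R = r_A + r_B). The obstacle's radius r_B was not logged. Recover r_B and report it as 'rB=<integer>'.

m = 376
d = (-5, 7);  v_rel = (-2, 2),  |v_rel|² = 8
v_rel×d = (-2)·(7) − (2)·(-5) = -4
since m = R²·8 − (-4)²:  R² = (16 + 376) / 8 = 49
R = √49 = 7  ⇒  r_B = 7 − 1 = 6

rB=6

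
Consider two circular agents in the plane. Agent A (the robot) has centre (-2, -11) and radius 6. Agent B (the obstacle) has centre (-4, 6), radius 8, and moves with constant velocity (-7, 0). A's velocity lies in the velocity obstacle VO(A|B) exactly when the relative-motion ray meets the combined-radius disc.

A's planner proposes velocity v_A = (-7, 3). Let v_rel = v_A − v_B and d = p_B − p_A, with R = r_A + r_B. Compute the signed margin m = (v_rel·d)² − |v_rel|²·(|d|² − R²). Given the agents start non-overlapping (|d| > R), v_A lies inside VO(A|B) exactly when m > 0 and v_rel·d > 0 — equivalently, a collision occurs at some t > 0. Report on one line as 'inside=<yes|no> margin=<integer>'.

d = (-2, 17),  |d|² = 293;  R = 6+8 = 14,  c = 293−14² = 97
v_rel = (0, 3),  |v_rel|² = 9;  v_rel·d = (0)·(-2) + (3)·(17) = 51
9·t² − 102·t + 97 = 0  ⇒  m = 51² − 9·97 = 1728
m = 1728 > 0,  v_rel·d = 51 > 0  ⇒  inside

inside=yes margin=1728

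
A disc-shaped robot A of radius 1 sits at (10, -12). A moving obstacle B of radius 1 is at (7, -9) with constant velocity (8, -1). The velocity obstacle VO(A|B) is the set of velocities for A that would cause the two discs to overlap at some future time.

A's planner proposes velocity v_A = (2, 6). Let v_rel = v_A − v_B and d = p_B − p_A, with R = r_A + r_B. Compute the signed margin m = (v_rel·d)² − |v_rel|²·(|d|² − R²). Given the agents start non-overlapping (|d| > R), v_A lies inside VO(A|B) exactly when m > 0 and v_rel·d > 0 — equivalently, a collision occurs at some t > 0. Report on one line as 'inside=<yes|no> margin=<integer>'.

d = (-3, 3),  |d|² = 18;  R = 1+1 = 2,  c = 18−2² = 14
v_rel = (-6, 7),  |v_rel|² = 85;  v_rel·d = (-6)·(-3) + (7)·(3) = 39
85·t² − 78·t + 14 = 0  ⇒  m = 39² − 85·14 = 331
m = 331 > 0,  v_rel·d = 39 > 0  ⇒  inside

inside=yes margin=331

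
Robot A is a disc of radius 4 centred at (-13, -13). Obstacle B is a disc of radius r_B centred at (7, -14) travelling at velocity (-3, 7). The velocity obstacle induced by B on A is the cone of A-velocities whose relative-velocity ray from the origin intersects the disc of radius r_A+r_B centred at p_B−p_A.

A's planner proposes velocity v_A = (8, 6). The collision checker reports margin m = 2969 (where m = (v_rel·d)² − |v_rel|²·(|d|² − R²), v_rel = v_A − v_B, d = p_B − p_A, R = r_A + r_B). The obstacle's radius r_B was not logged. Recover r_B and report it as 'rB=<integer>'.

m = 2969
d = (20, -1);  v_rel = (11, -1),  |v_rel|² = 122
v_rel×d = (11)·(-1) − (-1)·(20) = 9
since m = R²·122 − 9²:  R² = (81 + 2969) / 122 = 25
R = √25 = 5  ⇒  r_B = 5 − 4 = 1

rB=1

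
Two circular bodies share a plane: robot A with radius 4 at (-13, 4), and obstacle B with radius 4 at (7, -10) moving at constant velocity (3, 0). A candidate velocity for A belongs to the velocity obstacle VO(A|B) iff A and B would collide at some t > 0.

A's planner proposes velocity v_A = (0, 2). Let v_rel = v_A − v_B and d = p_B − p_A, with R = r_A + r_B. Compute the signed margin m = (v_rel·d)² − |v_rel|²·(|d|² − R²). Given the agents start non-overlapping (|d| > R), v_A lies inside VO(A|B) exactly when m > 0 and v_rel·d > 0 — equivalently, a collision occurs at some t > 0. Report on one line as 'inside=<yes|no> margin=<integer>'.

d = (20, -14),  |d|² = 596;  R = 4+4 = 8,  c = 596−8² = 532
v_rel = (-3, 2),  |v_rel|² = 13;  v_rel·d = (-3)·(20) + (2)·(-14) = -88
13·t² + 176·t + 532 = 0  ⇒  m = (-88)² − 13·532 = 828
m = 828 > 0,  v_rel·d = -88 < 0  ⇒  outside

inside=no margin=828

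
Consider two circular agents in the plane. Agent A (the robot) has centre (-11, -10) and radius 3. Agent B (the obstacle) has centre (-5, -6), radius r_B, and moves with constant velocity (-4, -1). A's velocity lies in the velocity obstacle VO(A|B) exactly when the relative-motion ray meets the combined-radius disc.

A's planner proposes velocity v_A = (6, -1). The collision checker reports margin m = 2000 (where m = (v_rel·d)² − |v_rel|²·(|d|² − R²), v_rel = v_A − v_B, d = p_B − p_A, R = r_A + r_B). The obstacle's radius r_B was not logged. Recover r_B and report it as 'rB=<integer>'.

m = 2000
d = (6, 4);  v_rel = (10, 0),  |v_rel|² = 100
v_rel×d = (10)·(4) − (0)·(6) = 40
since m = R²·100 − 40²:  R² = (1600 + 2000) / 100 = 36
R = √36 = 6  ⇒  r_B = 6 − 3 = 3

rB=3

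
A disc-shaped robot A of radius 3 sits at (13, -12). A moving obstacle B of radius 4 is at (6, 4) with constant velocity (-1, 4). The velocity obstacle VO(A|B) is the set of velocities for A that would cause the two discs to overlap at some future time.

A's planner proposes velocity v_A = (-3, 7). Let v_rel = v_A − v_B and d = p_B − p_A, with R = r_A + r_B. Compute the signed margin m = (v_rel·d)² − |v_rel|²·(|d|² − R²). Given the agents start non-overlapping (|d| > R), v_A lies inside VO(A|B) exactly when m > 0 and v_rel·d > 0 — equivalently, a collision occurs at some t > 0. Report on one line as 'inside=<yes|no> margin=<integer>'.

d = (-7, 16),  |d|² = 305;  R = 3+4 = 7,  c = 305−7² = 256
v_rel = (-2, 3),  |v_rel|² = 13;  v_rel·d = (-2)·(-7) + (3)·(16) = 62
13·t² − 124·t + 256 = 0  ⇒  m = 62² − 13·256 = 516
m = 516 > 0,  v_rel·d = 62 > 0  ⇒  inside

inside=yes margin=516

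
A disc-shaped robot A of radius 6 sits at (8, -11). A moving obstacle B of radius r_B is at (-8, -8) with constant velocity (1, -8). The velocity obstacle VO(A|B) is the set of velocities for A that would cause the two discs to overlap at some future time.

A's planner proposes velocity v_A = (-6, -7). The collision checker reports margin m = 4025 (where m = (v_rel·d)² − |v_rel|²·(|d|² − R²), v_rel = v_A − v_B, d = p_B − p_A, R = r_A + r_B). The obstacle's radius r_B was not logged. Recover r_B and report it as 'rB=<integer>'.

m = 4025
d = (-16, 3);  v_rel = (-7, 1),  |v_rel|² = 50
v_rel×d = (-7)·(3) − (1)·(-16) = -5
since m = R²·50 − (-5)²:  R² = (25 + 4025) / 50 = 81
R = √81 = 9  ⇒  r_B = 9 − 6 = 3

rB=3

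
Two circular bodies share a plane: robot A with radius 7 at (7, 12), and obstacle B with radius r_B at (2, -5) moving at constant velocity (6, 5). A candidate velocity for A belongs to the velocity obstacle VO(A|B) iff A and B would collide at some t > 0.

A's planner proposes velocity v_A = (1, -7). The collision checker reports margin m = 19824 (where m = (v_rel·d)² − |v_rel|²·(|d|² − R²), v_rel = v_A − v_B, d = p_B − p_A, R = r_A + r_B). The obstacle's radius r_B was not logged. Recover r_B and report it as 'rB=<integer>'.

m = 19824
d = (-5, -17);  v_rel = (-5, -12),  |v_rel|² = 169
v_rel×d = (-5)·(-17) − (-12)·(-5) = 25
since m = R²·169 − 25²:  R² = (625 + 19824) / 169 = 121
R = √121 = 11  ⇒  r_B = 11 − 7 = 4

rB=4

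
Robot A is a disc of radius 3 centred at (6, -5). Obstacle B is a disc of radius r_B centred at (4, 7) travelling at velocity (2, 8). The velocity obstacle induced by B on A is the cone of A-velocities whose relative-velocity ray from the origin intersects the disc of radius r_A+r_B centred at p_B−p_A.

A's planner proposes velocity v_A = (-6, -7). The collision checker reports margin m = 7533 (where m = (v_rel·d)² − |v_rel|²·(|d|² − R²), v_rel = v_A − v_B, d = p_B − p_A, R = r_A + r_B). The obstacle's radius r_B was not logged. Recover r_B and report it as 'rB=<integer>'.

m = 7533
d = (-2, 12);  v_rel = (-8, -15),  |v_rel|² = 289
v_rel×d = (-8)·(12) − (-15)·(-2) = -126
since m = R²·289 − (-126)²:  R² = (15876 + 7533) / 289 = 81
R = √81 = 9  ⇒  r_B = 9 − 3 = 6

rB=6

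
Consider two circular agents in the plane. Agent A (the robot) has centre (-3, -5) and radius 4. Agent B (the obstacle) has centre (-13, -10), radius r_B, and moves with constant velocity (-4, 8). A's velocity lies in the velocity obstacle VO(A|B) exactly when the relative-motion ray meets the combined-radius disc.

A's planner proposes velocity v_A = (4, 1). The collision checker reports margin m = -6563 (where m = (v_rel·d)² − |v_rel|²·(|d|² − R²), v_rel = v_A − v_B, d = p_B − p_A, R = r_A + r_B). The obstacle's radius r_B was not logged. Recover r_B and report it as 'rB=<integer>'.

m = -6563
d = (-10, -5);  v_rel = (8, -7),  |v_rel|² = 113
v_rel×d = (8)·(-5) − (-7)·(-10) = -110
since m = R²·113 − (-110)²:  R² = (12100 + -6563) / 113 = 49
R = √49 = 7  ⇒  r_B = 7 − 4 = 3

rB=3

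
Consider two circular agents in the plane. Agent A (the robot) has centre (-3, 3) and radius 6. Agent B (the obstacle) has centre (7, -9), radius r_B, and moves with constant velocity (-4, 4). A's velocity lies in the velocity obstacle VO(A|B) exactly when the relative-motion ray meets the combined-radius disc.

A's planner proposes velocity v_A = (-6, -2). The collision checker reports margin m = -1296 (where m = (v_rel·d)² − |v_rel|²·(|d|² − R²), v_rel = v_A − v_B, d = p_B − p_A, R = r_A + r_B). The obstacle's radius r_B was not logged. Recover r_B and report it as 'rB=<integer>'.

m = -1296
d = (10, -12);  v_rel = (-2, -6),  |v_rel|² = 40
v_rel×d = (-2)·(-12) − (-6)·(10) = 84
since m = R²·40 − 84²:  R² = (7056 + -1296) / 40 = 144
R = √144 = 12  ⇒  r_B = 12 − 6 = 6

rB=6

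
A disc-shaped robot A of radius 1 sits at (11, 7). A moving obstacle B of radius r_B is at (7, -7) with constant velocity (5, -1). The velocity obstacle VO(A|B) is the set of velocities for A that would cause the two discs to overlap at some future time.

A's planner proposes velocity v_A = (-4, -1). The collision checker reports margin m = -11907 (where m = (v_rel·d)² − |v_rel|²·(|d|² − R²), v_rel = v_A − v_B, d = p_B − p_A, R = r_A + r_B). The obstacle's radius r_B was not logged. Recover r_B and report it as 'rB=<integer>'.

m = -11907
d = (-4, -14);  v_rel = (-9, 0),  |v_rel|² = 81
v_rel×d = (-9)·(-14) − (0)·(-4) = 126
since m = R²·81 − 126²:  R² = (15876 + -11907) / 81 = 49
R = √49 = 7  ⇒  r_B = 7 − 1 = 6

rB=6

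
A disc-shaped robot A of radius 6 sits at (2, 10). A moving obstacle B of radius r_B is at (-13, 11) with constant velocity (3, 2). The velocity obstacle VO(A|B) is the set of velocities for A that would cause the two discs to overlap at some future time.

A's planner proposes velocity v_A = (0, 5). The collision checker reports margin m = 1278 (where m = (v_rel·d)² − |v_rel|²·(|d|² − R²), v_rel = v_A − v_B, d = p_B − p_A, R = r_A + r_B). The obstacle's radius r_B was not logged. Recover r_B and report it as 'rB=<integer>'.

m = 1278
d = (-15, 1);  v_rel = (-3, 3),  |v_rel|² = 18
v_rel×d = (-3)·(1) − (3)·(-15) = 42
since m = R²·18 − 42²:  R² = (1764 + 1278) / 18 = 169
R = √169 = 13  ⇒  r_B = 13 − 6 = 7

rB=7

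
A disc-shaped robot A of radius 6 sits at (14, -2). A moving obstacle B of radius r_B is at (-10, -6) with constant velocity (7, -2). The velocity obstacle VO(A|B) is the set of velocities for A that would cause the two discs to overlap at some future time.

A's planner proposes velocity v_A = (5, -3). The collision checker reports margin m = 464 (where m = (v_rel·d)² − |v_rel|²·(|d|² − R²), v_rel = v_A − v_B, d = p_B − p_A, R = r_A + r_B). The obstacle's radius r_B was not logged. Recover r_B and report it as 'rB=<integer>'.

m = 464
d = (-24, -4);  v_rel = (-2, -1),  |v_rel|² = 5
v_rel×d = (-2)·(-4) − (-1)·(-24) = -16
since m = R²·5 − (-16)²:  R² = (256 + 464) / 5 = 144
R = √144 = 12  ⇒  r_B = 12 − 6 = 6

rB=6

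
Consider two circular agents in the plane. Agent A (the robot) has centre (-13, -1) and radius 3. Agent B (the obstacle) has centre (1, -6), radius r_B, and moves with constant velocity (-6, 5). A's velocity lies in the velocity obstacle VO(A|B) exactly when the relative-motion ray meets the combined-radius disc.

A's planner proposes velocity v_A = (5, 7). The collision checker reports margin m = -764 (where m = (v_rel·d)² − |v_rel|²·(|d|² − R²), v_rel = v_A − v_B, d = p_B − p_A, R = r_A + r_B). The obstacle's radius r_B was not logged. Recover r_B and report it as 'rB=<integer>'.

m = -764
d = (14, -5);  v_rel = (11, 2),  |v_rel|² = 125
v_rel×d = (11)·(-5) − (2)·(14) = -83
since m = R²·125 − (-83)²:  R² = (6889 + -764) / 125 = 49
R = √49 = 7  ⇒  r_B = 7 − 3 = 4

rB=4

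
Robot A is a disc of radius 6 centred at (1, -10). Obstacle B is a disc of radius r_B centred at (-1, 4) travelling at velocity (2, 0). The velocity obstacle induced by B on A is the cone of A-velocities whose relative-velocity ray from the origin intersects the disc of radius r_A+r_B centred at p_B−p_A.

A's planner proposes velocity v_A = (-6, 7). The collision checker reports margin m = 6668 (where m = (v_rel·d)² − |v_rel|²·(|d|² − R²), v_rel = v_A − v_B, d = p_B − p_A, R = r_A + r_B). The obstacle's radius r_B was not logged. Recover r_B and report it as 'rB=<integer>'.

m = 6668
d = (-2, 14);  v_rel = (-8, 7),  |v_rel|² = 113
v_rel×d = (-8)·(14) − (7)·(-2) = -98
since m = R²·113 − (-98)²:  R² = (9604 + 6668) / 113 = 144
R = √144 = 12  ⇒  r_B = 12 − 6 = 6

rB=6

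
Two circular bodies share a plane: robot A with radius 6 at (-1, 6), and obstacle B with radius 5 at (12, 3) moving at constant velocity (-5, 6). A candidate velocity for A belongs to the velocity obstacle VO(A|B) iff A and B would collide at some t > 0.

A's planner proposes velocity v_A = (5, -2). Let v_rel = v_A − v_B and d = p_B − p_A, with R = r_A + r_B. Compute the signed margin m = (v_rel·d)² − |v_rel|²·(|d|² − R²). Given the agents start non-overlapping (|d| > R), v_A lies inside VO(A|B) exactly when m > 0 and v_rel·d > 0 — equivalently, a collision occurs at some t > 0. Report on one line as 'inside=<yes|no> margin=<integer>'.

d = (13, -3),  |d|² = 178;  R = 6+5 = 11,  c = 178−11² = 57
v_rel = (10, -8),  |v_rel|² = 164;  v_rel·d = (10)·(13) + (-8)·(-3) = 154
164·t² − 308·t + 57 = 0  ⇒  m = 154² − 164·57 = 14368
m = 14368 > 0,  v_rel·d = 154 > 0  ⇒  inside

inside=yes margin=14368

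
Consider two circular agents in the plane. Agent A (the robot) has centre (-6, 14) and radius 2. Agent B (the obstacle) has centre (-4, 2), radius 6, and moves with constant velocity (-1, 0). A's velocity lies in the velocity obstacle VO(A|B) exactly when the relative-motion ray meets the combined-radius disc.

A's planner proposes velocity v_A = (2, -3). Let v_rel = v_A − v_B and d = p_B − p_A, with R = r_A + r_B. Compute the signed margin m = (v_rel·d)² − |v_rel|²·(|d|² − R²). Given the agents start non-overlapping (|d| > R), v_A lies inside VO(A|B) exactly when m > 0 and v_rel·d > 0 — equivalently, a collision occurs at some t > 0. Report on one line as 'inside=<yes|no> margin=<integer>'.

d = (2, -12),  |d|² = 148;  R = 2+6 = 8,  c = 148−8² = 84
v_rel = (3, -3),  |v_rel|² = 18;  v_rel·d = (3)·(2) + (-3)·(-12) = 42
18·t² − 84·t + 84 = 0  ⇒  m = 42² − 18·84 = 252
m = 252 > 0,  v_rel·d = 42 > 0  ⇒  inside

inside=yes margin=252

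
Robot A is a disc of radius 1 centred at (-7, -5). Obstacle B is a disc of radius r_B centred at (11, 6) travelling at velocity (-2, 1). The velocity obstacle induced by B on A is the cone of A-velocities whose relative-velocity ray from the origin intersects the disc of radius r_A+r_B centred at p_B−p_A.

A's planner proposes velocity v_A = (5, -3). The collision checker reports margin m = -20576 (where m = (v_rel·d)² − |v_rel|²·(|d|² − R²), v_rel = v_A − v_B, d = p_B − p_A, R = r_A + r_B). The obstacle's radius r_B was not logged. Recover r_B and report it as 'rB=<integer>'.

m = -20576
d = (18, 11);  v_rel = (7, -4),  |v_rel|² = 65
v_rel×d = (7)·(11) − (-4)·(18) = 149
since m = R²·65 − 149²:  R² = (22201 + -20576) / 65 = 25
R = √25 = 5  ⇒  r_B = 5 − 1 = 4

rB=4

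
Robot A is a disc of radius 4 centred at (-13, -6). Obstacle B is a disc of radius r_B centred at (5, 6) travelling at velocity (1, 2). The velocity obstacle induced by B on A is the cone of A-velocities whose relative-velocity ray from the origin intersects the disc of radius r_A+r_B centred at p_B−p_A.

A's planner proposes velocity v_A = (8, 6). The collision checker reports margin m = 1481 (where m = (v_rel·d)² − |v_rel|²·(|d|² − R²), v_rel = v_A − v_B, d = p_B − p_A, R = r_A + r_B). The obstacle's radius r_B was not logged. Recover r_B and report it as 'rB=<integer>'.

m = 1481
d = (18, 12);  v_rel = (7, 4),  |v_rel|² = 65
v_rel×d = (7)·(12) − (4)·(18) = 12
since m = R²·65 − 12²:  R² = (144 + 1481) / 65 = 25
R = √25 = 5  ⇒  r_B = 5 − 4 = 1

rB=1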